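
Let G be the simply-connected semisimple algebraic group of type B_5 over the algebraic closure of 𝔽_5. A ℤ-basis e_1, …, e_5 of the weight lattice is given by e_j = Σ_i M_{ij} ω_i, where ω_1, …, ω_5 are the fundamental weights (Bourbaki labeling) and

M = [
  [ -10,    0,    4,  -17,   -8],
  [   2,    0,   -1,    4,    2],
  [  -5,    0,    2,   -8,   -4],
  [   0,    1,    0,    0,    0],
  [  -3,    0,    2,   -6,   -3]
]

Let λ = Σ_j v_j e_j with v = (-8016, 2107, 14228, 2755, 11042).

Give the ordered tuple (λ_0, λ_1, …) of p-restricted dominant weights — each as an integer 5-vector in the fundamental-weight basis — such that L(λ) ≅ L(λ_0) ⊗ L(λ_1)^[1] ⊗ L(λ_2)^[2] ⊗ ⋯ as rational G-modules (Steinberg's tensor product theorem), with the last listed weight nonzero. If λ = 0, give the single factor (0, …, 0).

ω-coordinates c = M·v, v = (-8016, 2107, 14228, 2755, 11042):
  c_1 = (-10)·(-8016) + (0)·(2107) + (4)·(14228) + (-17)·(2755) + (-8)·(11042) = 1901
  c_2 = (2)·(-8016) + (0)·(2107) + (-1)·(14228) + (4)·(2755) + (2)·(11042) = 2844
  c_3 = (-5)·(-8016) + (0)·(2107) + (2)·(14228) + (-8)·(2755) + (-4)·(11042) = 2328
  c_4 = (0)·(-8016) + (1)·(2107) + (0)·(14228) + (0)·(2755) + (0)·(11042) = 2107
  c_5 = (-3)·(-8016) + (0)·(2107) + (2)·(14228) + (-6)·(2755) + (-3)·(11042) = 2848
Base-5 expansion of each c_i:
  c_1 = 1901 = 1·5^0 + 0·5^1 + 1·5^2 + 0·5^3 + 3·5^4
  c_2 = 2844 = 4·5^0 + 3·5^1 + 3·5^2 + 2·5^3 + 4·5^4
  c_3 = 2328 = 3·5^0 + 0·5^1 + 3·5^2 + 3·5^3 + 3·5^4
  c_4 = 2107 = 2·5^0 + 1·5^1 + 4·5^2 + 1·5^3 + 3·5^4
  c_5 = 2848 = 3·5^0 + 4·5^1 + 3·5^2 + 2·5^3 + 4·5^4
λ_0 = (1, 4, 3, 2, 3)
λ_1 = (0, 3, 0, 1, 4)
λ_2 = (1, 3, 3, 4, 3)
λ_3 = (0, 2, 3, 1, 2)
λ_4 = (3, 4, 3, 3, 4)

((1, 4, 3, 2, 3), (0, 3, 0, 1, 4), (1, 3, 3, 4, 3), (0, 2, 3, 1, 2), (3, 4, 3, 3, 4))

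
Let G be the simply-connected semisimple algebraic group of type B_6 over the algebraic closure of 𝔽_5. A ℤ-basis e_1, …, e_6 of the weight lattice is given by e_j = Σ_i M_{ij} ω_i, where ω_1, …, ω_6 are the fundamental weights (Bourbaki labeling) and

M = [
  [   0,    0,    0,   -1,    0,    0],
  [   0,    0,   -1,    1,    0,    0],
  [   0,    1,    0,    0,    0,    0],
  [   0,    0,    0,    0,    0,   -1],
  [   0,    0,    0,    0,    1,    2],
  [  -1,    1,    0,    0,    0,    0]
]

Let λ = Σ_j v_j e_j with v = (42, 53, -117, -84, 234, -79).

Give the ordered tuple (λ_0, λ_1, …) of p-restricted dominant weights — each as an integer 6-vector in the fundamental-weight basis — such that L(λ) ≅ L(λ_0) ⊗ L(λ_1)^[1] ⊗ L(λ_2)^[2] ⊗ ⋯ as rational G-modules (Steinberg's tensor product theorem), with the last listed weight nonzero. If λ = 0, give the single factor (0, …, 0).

((4, 3, 3, 4, 1, 1), (1, 1, 0, 0, 0, 2), (3, 1, 2, 3, 3, 0))

Compute c_i = Σ_j M_{ij} v_j with v = (42, 53, -117, -84, 234, -79):
  c_1 = 0*42 + 0*53 + 0*-117 + -1*-84 + 0*234 + 0*-79 = 84
  c_2 = 0*42 + 0*53 + -1*-117 + 1*-84 + 0*234 + 0*-79 = 33
  c_3 = 0*42 + 1*53 + 0*-117 + 0*-84 + 0*234 + 0*-79 = 53
  c_4 = 0*42 + 0*53 + 0*-117 + 0*-84 + 0*234 + -1*-79 = 79
  c_5 = 0*42 + 0*53 + 0*-117 + 0*-84 + 1*234 + 2*-79 = 76
  c_6 = -1*42 + 1*53 + 0*-117 + 0*-84 + 0*234 + 0*-79 = 11
Base-5 expansion of each c_i:
  c_1 = 84 = 4·5^0 + 1·5^1 + 3·5^2
  c_2 = 33 = 3·5^0 + 1·5^1 + 1·5^2
  c_3 = 53 = 3·5^0 + 0·5^1 + 2·5^2
  c_4 = 79 = 4·5^0 + 0·5^1 + 3·5^2
  c_5 = 76 = 1·5^0 + 0·5^1 + 3·5^2
  c_6 = 11 = 1·5^0 + 2·5^1
p-restricted factor λ_0 = (4, 3, 3, 4, 1, 1)
p-restricted factor λ_1 = (1, 1, 0, 0, 0, 2)
p-restricted factor λ_2 = (3, 1, 2, 3, 3, 0)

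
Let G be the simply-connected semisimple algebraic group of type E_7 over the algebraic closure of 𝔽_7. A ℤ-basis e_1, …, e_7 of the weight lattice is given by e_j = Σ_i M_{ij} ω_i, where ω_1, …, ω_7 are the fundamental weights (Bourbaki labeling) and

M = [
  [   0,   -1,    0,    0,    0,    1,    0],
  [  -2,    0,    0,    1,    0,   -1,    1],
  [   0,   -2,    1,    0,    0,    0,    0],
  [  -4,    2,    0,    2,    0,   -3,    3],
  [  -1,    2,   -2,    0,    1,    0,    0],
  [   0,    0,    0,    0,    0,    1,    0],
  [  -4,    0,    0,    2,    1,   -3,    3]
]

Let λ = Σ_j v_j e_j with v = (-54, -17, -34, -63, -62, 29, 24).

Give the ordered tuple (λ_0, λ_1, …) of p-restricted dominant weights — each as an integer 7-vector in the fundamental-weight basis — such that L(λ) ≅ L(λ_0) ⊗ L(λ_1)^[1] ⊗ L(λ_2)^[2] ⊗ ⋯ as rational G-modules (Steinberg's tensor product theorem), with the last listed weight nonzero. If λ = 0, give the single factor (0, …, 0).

Converting to the ω-basis (c_i = row i of M dotted with v = (-54, -17, -34, -63, -62, 29, 24)):
  c_1 = (0)·(-54) + (-1)·(-17) + (0)·(-34) + (0)·(-63) + (0)·(-62) + 1·29 + 0·24 = 46
  c_2 = (-2)·(-54) + (0)·(-17) + (0)·(-34) + (1)·(-63) + (0)·(-62) + (-1)·(29) + 1·24 = 40
  c_3 = (0)·(-54) + (-2)·(-17) + (1)·(-34) + (0)·(-63) + (0)·(-62) + 0·29 + 0·24 = 0
  c_4 = (-4)·(-54) + (2)·(-17) + (0)·(-34) + (2)·(-63) + (0)·(-62) + (-3)·(29) + 3·24 = 41
  c_5 = (-1)·(-54) + (2)·(-17) + (-2)·(-34) + (0)·(-63) + (1)·(-62) + 0·29 + 0·24 = 26
  c_6 = (0)·(-54) + (0)·(-17) + (0)·(-34) + (0)·(-63) + (0)·(-62) + 1·29 + 0·24 = 29
  c_7 = (-4)·(-54) + (0)·(-17) + (0)·(-34) + (2)·(-63) + (1)·(-62) + (-3)·(29) + 3·24 = 13
Expand coordinatewise in base 7:
  c_1 = 46 = 4·7^0 + 6·7^1
  c_2 = 40 = 5·7^0 + 5·7^1
  c_3 = 0
  c_4 = 41 = 6·7^0 + 5·7^1
  c_5 = 26 = 5·7^0 + 3·7^1
  c_6 = 29 = 1·7^0 + 4·7^1
  c_7 = 13 = 6·7^0 + 1·7^1
Factor λ_0 = (4, 5, 0, 6, 5, 1, 6)
Factor λ_1 = (6, 5, 0, 5, 3, 4, 1)

((4, 5, 0, 6, 5, 1, 6), (6, 5, 0, 5, 3, 4, 1))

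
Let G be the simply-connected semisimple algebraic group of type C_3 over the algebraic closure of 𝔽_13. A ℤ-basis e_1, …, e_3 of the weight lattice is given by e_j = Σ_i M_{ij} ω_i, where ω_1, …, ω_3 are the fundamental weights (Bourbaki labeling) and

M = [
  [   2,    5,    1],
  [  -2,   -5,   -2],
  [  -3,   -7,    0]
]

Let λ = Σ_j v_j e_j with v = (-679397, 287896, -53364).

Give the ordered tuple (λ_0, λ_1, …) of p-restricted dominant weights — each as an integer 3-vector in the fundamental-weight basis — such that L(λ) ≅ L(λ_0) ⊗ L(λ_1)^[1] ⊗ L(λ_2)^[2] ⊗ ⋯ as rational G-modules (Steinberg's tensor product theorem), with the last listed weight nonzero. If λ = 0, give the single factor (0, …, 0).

((9, 3, 0), (8, 1, 8), (5, 11, 5), (12, 11, 10))

ω-coordinates c = M·v, v = (-679397, 287896, -53364):
  c_1 = (2)·(-679397) + 5·287896 + (1)·(-53364) = 27322
  c_2 = (-2)·(-679397) + (-5)·(287896) + (-2)·(-53364) = 26042
  c_3 = (-3)·(-679397) + (-7)·(287896) + (0)·(-53364) = 22919
Expand coordinatewise in base 13:
  c_1 = 27322 = 9·13^0 + 8·13^1 + 5·13^2 + 12·13^3
  c_2 = 26042 = 3·13^0 + 1·13^1 + 11·13^2 + 11·13^3
  c_3 = 22919 = 0·13^0 + 8·13^1 + 5·13^2 + 10·13^3
Factor λ_0 = (9, 3, 0)
Factor λ_1 = (8, 1, 8)
Factor λ_2 = (5, 11, 5)
Factor λ_3 = (12, 11, 10)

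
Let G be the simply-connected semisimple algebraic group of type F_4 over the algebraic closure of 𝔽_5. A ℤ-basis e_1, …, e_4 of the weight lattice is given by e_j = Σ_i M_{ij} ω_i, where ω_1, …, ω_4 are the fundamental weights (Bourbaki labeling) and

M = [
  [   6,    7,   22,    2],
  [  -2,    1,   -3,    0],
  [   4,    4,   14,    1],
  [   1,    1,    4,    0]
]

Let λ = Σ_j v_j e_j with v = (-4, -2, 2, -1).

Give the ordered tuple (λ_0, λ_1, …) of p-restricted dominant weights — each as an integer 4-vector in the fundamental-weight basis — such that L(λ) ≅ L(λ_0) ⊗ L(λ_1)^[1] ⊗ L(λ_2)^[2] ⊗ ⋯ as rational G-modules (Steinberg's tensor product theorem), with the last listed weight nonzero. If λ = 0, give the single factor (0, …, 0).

Change of basis e → ω: c = M·v where v = (-4, -2, 2, -1):
  c_1 = 6*-4 + 7*-2 + 22*2 + 2*-1 = 4
  c_2 = -2*-4 + 1*-2 + -3*2 + 0*-1 = 0
  c_3 = 4*-4 + 4*-2 + 14*2 + 1*-1 = 3
  c_4 = 1*-4 + 1*-2 + 4*2 + 0*-1 = 2
Expand coordinatewise in base 5:
  c_1 = 4 = 4·5^0
  c_2 = 0
  c_3 = 3 = 3·5^0
  c_4 = 2 = 2·5^0
λ_0 = (4, 0, 3, 2)

((4, 0, 3, 2),)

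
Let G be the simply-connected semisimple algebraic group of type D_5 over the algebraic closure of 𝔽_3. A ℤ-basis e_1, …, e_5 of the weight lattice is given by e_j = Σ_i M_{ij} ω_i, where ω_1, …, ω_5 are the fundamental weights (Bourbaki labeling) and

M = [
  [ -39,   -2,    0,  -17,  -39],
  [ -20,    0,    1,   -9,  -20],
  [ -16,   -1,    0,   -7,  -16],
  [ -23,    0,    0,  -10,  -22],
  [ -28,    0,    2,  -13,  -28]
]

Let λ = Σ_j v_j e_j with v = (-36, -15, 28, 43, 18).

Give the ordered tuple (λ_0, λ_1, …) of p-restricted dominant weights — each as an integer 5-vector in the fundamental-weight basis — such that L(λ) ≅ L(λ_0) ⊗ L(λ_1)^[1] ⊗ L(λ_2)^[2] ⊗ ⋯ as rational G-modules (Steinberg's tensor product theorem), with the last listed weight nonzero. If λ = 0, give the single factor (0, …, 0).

((1, 1, 2, 2, 1),)

Change of basis e → ω: c = M·v where v = (-36, -15, 28, 43, 18):
  c_1 = (-39)·(-36) + (-2)·(-15) + 0·28 + (-17)·(43) + (-39)·(18) = 1
  c_2 = (-20)·(-36) + (0)·(-15) + 1·28 + (-9)·(43) + (-20)·(18) = 1
  c_3 = (-16)·(-36) + (-1)·(-15) + 0·28 + (-7)·(43) + (-16)·(18) = 2
  c_4 = (-23)·(-36) + (0)·(-15) + 0·28 + (-10)·(43) + (-22)·(18) = 2
  c_5 = (-28)·(-36) + (0)·(-15) + 2·28 + (-13)·(43) + (-28)·(18) = 1
Writing each c_i in base p = 3:
  c_1 = 1 = 1·3^0
  c_2 = 1 = 1·3^0
  c_3 = 2 = 2·3^0
  c_4 = 2 = 2·3^0
  c_5 = 1 = 1·3^0
p-restricted factor λ_0 = (1, 1, 2, 2, 1)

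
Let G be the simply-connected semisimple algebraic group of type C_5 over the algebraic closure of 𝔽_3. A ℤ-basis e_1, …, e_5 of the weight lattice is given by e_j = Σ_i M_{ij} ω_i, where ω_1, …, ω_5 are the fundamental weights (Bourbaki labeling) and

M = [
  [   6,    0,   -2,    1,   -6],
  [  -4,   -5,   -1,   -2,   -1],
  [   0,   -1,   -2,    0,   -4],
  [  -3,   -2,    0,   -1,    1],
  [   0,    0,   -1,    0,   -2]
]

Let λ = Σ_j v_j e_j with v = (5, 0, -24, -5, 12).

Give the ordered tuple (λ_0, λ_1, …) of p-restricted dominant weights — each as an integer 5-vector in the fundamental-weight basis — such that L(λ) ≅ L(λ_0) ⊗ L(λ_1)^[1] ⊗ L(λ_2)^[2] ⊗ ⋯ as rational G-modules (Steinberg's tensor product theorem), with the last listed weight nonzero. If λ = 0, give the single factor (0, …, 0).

Compute c_i = Σ_j M_{ij} v_j with v = (5, 0, -24, -5, 12):
  c_1 = (6)·(5) + (0)·(0) + (-2)·(-24) + (1)·(-5) + (-6)·(12) = 1
  c_2 = (-4)·(5) + (-5)·(0) + (-1)·(-24) + (-2)·(-5) + (-1)·(12) = 2
  c_3 = (0)·(5) + (-1)·(0) + (-2)·(-24) + (0)·(-5) + (-4)·(12) = 0
  c_4 = (-3)·(5) + (-2)·(0) + (0)·(-24) + (-1)·(-5) + (1)·(12) = 2
  c_5 = (0)·(5) + (0)·(0) + (-1)·(-24) + (0)·(-5) + (-2)·(12) = 0
Base-3 expansion of each c_i:
  c_1 = 1 = 1·3^0
  c_2 = 2 = 2·3^0
  c_3 = 0
  c_4 = 2 = 2·3^0
  c_5 = 0
λ_0 = (1, 2, 0, 2, 0)

((1, 2, 0, 2, 0),)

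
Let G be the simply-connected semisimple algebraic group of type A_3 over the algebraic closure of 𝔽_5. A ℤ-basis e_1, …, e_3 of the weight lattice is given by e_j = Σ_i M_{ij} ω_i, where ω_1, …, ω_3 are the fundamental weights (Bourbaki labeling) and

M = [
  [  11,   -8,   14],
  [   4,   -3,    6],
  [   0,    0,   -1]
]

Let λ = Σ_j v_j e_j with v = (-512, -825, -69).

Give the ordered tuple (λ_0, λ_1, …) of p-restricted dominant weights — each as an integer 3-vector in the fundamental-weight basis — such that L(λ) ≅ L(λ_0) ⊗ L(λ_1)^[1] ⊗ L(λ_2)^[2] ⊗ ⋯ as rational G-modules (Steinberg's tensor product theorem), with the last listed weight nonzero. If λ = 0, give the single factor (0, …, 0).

((2, 3, 4), (0, 2, 3), (0, 0, 2))

Converting to the ω-basis (c_i = row i of M dotted with v = (-512, -825, -69)):
  c_1 = (11)·(-512) + (-8)·(-825) + (14)·(-69) = 2
  c_2 = (4)·(-512) + (-3)·(-825) + (6)·(-69) = 13
  c_3 = (0)·(-512) + (0)·(-825) + (-1)·(-69) = 69
Expand coordinatewise in base 5:
  c_1 = 2 = 2·5^0
  c_2 = 13 = 3·5^0 + 2·5^1
  c_3 = 69 = 4·5^0 + 3·5^1 + 2·5^2
Factor λ_0 = (2, 3, 4)
Factor λ_1 = (0, 2, 3)
Factor λ_2 = (0, 0, 2)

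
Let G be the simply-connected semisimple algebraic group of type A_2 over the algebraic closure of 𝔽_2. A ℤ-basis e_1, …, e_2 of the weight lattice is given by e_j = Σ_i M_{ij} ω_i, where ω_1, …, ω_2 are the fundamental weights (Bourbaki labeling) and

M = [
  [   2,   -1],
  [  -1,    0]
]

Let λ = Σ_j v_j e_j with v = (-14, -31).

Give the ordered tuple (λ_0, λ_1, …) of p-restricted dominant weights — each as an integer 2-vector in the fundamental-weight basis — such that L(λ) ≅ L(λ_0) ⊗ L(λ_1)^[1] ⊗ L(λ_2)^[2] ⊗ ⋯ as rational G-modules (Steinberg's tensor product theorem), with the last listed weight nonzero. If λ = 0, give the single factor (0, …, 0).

Converting to the ω-basis (c_i = row i of M dotted with v = (-14, -31)):
  c_1 = (2)·(-14) + (-1)·(-31) = 3
  c_2 = (-1)·(-14) + (0)·(-31) = 14
p = 2; digits c_i = Σ_j d_{ij}·2^j, 0 ≤ d_{ij} < 2:
  c_1 = 3 = 1·2^0 + 1·2^1
  c_2 = 14 = 0·2^0 + 1·2^1 + 1·2^2 + 1·2^3
p-restricted factor λ_0 = (1, 0)
p-restricted factor λ_1 = (1, 1)
p-restricted factor λ_2 = (0, 1)
p-restricted factor λ_3 = (0, 1)

((1, 0), (1, 1), (0, 1), (0, 1))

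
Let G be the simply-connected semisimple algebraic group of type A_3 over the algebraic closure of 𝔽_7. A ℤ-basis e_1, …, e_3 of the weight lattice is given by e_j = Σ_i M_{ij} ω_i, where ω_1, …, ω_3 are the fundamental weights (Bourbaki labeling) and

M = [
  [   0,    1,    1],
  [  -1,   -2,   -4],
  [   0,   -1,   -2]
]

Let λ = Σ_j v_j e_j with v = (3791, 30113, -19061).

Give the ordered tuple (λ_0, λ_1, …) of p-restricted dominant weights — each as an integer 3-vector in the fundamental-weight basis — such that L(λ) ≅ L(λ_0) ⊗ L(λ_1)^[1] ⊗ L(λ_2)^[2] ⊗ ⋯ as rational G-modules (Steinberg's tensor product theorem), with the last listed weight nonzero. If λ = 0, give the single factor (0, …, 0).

((6, 5, 1), (3, 3, 3), (1, 4, 2), (4, 0, 2), (4, 5, 3))

Change of basis e → ω: c = M·v where v = (3791, 30113, -19061):
  c_1 = 0*3791 + 1*30113 + 1*-19061 = 11052
  c_2 = -1*3791 + -2*30113 + -4*-19061 = 12227
  c_3 = 0*3791 + -1*30113 + -2*-19061 = 8009
Base-7 expansion of each c_i:
  c_1 = 11052 = 6·7^0 + 3·7^1 + 1·7^2 + 4·7^3 + 4·7^4
  c_2 = 12227 = 5·7^0 + 3·7^1 + 4·7^2 + 0·7^3 + 5·7^4
  c_3 = 8009 = 1·7^0 + 3·7^1 + 2·7^2 + 2·7^3 + 3·7^4
Factor λ_0 = (6, 5, 1)
Factor λ_1 = (3, 3, 3)
Factor λ_2 = (1, 4, 2)
Factor λ_3 = (4, 0, 2)
Factor λ_4 = (4, 5, 3)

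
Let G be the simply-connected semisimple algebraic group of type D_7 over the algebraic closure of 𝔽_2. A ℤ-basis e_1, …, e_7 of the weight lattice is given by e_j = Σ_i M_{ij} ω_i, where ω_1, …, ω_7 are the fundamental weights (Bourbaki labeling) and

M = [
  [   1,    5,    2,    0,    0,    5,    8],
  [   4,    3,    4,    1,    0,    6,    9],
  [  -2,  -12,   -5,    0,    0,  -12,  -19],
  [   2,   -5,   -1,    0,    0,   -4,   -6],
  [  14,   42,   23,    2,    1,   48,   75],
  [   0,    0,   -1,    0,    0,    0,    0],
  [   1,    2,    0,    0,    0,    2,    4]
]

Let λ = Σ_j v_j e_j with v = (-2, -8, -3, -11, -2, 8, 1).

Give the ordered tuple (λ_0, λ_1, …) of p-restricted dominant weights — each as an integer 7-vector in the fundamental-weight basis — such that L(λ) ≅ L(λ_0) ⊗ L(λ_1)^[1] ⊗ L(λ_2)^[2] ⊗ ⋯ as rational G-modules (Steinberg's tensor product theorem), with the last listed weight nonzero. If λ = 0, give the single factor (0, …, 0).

Change of basis e → ω: c = M·v where v = (-2, -8, -3, -11, -2, 8, 1):
  c_1 = (1)·(-2) + (5)·(-8) + (2)·(-3) + (0)·(-11) + (0)·(-2) + (5)·(8) + (8)·(1) = 0
  c_2 = (4)·(-2) + (3)·(-8) + (4)·(-3) + (1)·(-11) + (0)·(-2) + (6)·(8) + (9)·(1) = 2
  c_3 = (-2)·(-2) + (-12)·(-8) + (-5)·(-3) + (0)·(-11) + (0)·(-2) + (-12)·(8) + (-19)·(1) = 0
  c_4 = (2)·(-2) + (-5)·(-8) + (-1)·(-3) + (0)·(-11) + (0)·(-2) + (-4)·(8) + (-6)·(1) = 1
  c_5 = (14)·(-2) + (42)·(-8) + (23)·(-3) + (2)·(-11) + (1)·(-2) + (48)·(8) + (75)·(1) = 2
  c_6 = (0)·(-2) + (0)·(-8) + (-1)·(-3) + (0)·(-11) + (0)·(-2) + (0)·(8) + (0)·(1) = 3
  c_7 = (1)·(-2) + (2)·(-8) + (0)·(-3) + (0)·(-11) + (0)·(-2) + (2)·(8) + (4)·(1) = 2
Writing each c_i in base p = 2:
  c_1 = 0
  c_2 = 2 = 0·2^0 + 1·2^1
  c_3 = 0
  c_4 = 1 = 1·2^0
  c_5 = 2 = 0·2^0 + 1·2^1
  c_6 = 3 = 1·2^0 + 1·2^1
  c_7 = 2 = 0·2^0 + 1·2^1
p-restricted factor λ_0 = (0, 0, 0, 1, 0, 1, 0)
p-restricted factor λ_1 = (0, 1, 0, 0, 1, 1, 1)

((0, 0, 0, 1, 0, 1, 0), (0, 1, 0, 0, 1, 1, 1))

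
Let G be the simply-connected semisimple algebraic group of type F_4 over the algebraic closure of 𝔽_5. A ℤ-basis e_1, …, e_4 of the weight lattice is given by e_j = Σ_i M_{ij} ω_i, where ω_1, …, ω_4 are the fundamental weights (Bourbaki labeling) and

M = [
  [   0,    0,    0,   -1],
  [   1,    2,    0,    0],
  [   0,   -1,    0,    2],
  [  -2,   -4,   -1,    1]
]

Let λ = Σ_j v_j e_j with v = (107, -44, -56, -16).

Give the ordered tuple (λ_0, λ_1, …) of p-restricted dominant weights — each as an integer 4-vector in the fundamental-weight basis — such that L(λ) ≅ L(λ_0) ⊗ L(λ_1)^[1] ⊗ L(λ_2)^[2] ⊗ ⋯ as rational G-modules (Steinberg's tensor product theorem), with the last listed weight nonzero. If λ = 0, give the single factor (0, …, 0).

((1, 4, 2, 2), (3, 3, 2, 0))

ω-coordinates c = M·v, v = (107, -44, -56, -16):
  c_1 = 0*107 + 0*-44 + 0*-56 + -1*-16 = 16
  c_2 = 1*107 + 2*-44 + 0*-56 + 0*-16 = 19
  c_3 = 0*107 + -1*-44 + 0*-56 + 2*-16 = 12
  c_4 = -2*107 + -4*-44 + -1*-56 + 1*-16 = 2
Expand coordinatewise in base 5:
  c_1 = 16 = 1·5^0 + 3·5^1
  c_2 = 19 = 4·5^0 + 3·5^1
  c_3 = 12 = 2·5^0 + 2·5^1
  c_4 = 2 = 2·5^0
Factor λ_0 = (1, 4, 2, 2)
Factor λ_1 = (3, 3, 2, 0)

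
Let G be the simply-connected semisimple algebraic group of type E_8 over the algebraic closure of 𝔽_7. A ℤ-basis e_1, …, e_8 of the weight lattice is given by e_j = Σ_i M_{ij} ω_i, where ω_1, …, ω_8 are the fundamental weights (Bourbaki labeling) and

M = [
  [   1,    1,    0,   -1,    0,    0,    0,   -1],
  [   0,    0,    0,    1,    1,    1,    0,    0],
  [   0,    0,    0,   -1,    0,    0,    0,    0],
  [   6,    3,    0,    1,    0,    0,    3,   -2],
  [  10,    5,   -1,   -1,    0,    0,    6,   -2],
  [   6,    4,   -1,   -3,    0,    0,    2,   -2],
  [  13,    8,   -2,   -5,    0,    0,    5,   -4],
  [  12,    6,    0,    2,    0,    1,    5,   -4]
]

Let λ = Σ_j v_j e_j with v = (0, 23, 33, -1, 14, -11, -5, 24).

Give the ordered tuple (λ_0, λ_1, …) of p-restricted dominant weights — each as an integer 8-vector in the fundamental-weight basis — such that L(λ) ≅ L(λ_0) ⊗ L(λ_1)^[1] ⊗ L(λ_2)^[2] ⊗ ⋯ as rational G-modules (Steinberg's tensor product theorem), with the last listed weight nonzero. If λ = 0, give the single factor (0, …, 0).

((0, 2, 1, 5, 5, 4, 2, 4),)

Converting to the ω-basis (c_i = row i of M dotted with v = (0, 23, 33, -1, 14, -11, -5, 24)):
  c_1 = 1*0 + 1*23 + 0*33 + -1*-1 + 0*14 + 0*-11 + 0*-5 + -1*24 = 0
  c_2 = 0*0 + 0*23 + 0*33 + 1*-1 + 1*14 + 1*-11 + 0*-5 + 0*24 = 2
  c_3 = 0*0 + 0*23 + 0*33 + -1*-1 + 0*14 + 0*-11 + 0*-5 + 0*24 = 1
  c_4 = 6*0 + 3*23 + 0*33 + 1*-1 + 0*14 + 0*-11 + 3*-5 + -2*24 = 5
  c_5 = 10*0 + 5*23 + -1*33 + -1*-1 + 0*14 + 0*-11 + 6*-5 + -2*24 = 5
  c_6 = 6*0 + 4*23 + -1*33 + -3*-1 + 0*14 + 0*-11 + 2*-5 + -2*24 = 4
  c_7 = 13*0 + 8*23 + -2*33 + -5*-1 + 0*14 + 0*-11 + 5*-5 + -4*24 = 2
  c_8 = 12*0 + 6*23 + 0*33 + 2*-1 + 0*14 + 1*-11 + 5*-5 + -4*24 = 4
Base-7 expansion of each c_i:
  c_1 = 0
  c_2 = 2 = 2·7^0
  c_3 = 1 = 1·7^0
  c_4 = 5 = 5·7^0
  c_5 = 5 = 5·7^0
  c_6 = 4 = 4·7^0
  c_7 = 2 = 2·7^0
  c_8 = 4 = 4·7^0
Factor λ_0 = (0, 2, 1, 5, 5, 4, 2, 4)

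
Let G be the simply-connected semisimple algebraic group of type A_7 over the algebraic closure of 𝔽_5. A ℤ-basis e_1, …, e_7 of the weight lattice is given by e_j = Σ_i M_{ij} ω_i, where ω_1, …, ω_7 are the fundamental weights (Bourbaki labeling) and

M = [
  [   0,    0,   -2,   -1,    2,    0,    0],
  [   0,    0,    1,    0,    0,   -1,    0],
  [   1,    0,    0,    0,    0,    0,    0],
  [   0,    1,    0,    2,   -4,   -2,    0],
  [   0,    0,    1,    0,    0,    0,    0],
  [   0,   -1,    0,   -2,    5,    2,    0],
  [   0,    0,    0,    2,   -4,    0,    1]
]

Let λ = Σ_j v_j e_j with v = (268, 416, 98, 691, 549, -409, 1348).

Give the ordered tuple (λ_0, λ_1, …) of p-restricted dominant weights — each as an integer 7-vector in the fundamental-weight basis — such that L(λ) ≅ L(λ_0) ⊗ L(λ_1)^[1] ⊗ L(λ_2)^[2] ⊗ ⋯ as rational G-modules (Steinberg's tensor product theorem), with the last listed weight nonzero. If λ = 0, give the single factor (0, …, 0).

((1, 2, 3, 0, 3, 4, 4), (2, 1, 3, 4, 4, 0, 1), (3, 0, 0, 1, 3, 0, 1), (1, 4, 2, 3, 0, 1, 4))

ω-coordinates c = M·v, v = (268, 416, 98, 691, 549, -409, 1348):
  c_1 = 0*268 + 0*416 + -2*98 + -1*691 + 2*549 + 0*-409 + 0*1348 = 211
  c_2 = 0*268 + 0*416 + 1*98 + 0*691 + 0*549 + -1*-409 + 0*1348 = 507
  c_3 = 1*268 + 0*416 + 0*98 + 0*691 + 0*549 + 0*-409 + 0*1348 = 268
  c_4 = 0*268 + 1*416 + 0*98 + 2*691 + -4*549 + -2*-409 + 0*1348 = 420
  c_5 = 0*268 + 0*416 + 1*98 + 0*691 + 0*549 + 0*-409 + 0*1348 = 98
  c_6 = 0*268 + -1*416 + 0*98 + -2*691 + 5*549 + 2*-409 + 0*1348 = 129
  c_7 = 0*268 + 0*416 + 0*98 + 2*691 + -4*549 + 0*-409 + 1*1348 = 534
p = 5; digits c_i = Σ_j d_{ij}·5^j, 0 ≤ d_{ij} < 5:
  c_1 = 211 = 1·5^0 + 2·5^1 + 3·5^2 + 1·5^3
  c_2 = 507 = 2·5^0 + 1·5^1 + 0·5^2 + 4·5^3
  c_3 = 268 = 3·5^0 + 3·5^1 + 0·5^2 + 2·5^3
  c_4 = 420 = 0·5^0 + 4·5^1 + 1·5^2 + 3·5^3
  c_5 = 98 = 3·5^0 + 4·5^1 + 3·5^2
  c_6 = 129 = 4·5^0 + 0·5^1 + 0·5^2 + 1·5^3
  c_7 = 534 = 4·5^0 + 1·5^1 + 1·5^2 + 4·5^3
λ_0 = (1, 2, 3, 0, 3, 4, 4)
λ_1 = (2, 1, 3, 4, 4, 0, 1)
λ_2 = (3, 0, 0, 1, 3, 0, 1)
λ_3 = (1, 4, 2, 3, 0, 1, 4)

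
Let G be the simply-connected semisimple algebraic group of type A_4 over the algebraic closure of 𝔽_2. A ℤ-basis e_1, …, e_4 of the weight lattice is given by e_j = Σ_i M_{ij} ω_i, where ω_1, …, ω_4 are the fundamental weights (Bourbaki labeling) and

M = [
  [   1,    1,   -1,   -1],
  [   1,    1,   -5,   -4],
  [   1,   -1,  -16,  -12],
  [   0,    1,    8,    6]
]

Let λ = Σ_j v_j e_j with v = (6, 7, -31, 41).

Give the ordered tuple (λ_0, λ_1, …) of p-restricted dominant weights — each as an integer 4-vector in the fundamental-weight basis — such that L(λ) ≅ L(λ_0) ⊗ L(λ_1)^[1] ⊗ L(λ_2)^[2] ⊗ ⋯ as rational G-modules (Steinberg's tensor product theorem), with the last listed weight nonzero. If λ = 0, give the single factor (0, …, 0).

ω-coordinates c = M·v, v = (6, 7, -31, 41):
  c_1 = 1·6 + 1·7 + (-1)·(-31) + (-1)·(41) = 3
  c_2 = 1·6 + 1·7 + (-5)·(-31) + (-4)·(41) = 4
  c_3 = 1·6 + (-1)·(7) + (-16)·(-31) + (-12)·(41) = 3
  c_4 = 0·6 + 1·7 + (8)·(-31) + 6·41 = 5
Expand coordinatewise in base 2:
  c_1 = 3 = 1·2^0 + 1·2^1
  c_2 = 4 = 0·2^0 + 0·2^1 + 1·2^2
  c_3 = 3 = 1·2^0 + 1·2^1
  c_4 = 5 = 1·2^0 + 0·2^1 + 1·2^2
λ_0 = (1, 0, 1, 1)
λ_1 = (1, 0, 1, 0)
λ_2 = (0, 1, 0, 1)

((1, 0, 1, 1), (1, 0, 1, 0), (0, 1, 0, 1))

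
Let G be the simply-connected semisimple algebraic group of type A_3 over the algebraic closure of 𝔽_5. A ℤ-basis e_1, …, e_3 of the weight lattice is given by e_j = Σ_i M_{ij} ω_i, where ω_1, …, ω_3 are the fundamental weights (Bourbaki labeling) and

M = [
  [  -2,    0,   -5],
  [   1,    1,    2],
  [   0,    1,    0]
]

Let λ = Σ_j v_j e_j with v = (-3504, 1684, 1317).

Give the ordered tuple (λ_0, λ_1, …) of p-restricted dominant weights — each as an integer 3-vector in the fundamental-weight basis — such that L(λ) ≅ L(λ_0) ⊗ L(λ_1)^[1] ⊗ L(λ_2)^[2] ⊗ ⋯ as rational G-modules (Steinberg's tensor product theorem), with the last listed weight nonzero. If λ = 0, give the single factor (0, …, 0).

ω-coordinates c = M·v, v = (-3504, 1684, 1317):
  c_1 = (-2)·(-3504) + (0)·(1684) + (-5)·(1317) = 423
  c_2 = (1)·(-3504) + (1)·(1684) + (2)·(1317) = 814
  c_3 = (0)·(-3504) + (1)·(1684) + (0)·(1317) = 1684
p = 5; digits c_i = Σ_j d_{ij}·5^j, 0 ≤ d_{ij} < 5:
  c_1 = 423 = 3·5^0 + 4·5^1 + 1·5^2 + 3·5^3
  c_2 = 814 = 4·5^0 + 2·5^1 + 2·5^2 + 1·5^3 + 1·5^4
  c_3 = 1684 = 4·5^0 + 1·5^1 + 2·5^2 + 3·5^3 + 2·5^4
Factor λ_0 = (3, 4, 4)
Factor λ_1 = (4, 2, 1)
Factor λ_2 = (1, 2, 2)
Factor λ_3 = (3, 1, 3)
Factor λ_4 = (0, 1, 2)

((3, 4, 4), (4, 2, 1), (1, 2, 2), (3, 1, 3), (0, 1, 2))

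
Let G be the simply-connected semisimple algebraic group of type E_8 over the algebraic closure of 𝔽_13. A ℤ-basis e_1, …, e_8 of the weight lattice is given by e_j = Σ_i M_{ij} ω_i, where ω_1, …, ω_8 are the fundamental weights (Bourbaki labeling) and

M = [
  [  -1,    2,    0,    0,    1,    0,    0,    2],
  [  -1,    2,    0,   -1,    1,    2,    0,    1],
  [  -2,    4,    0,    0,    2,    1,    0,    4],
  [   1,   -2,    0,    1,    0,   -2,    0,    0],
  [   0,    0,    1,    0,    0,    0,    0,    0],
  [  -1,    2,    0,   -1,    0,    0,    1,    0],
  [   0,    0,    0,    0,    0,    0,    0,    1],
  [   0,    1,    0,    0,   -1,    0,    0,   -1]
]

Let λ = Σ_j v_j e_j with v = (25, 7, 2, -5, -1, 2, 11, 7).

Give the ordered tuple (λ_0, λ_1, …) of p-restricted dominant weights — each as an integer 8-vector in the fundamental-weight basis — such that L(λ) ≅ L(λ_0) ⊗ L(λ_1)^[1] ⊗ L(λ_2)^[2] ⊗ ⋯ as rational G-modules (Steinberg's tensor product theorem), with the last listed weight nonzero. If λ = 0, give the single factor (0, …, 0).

Compute c_i = Σ_j M_{ij} v_j with v = (25, 7, 2, -5, -1, 2, 11, 7):
  c_1 = (-1)·(25) + (2)·(7) + (0)·(2) + (0)·(-5) + (1)·(-1) + (0)·(2) + (0)·(11) + (2)·(7) = 2
  c_2 = (-1)·(25) + (2)·(7) + (0)·(2) + (-1)·(-5) + (1)·(-1) + (2)·(2) + (0)·(11) + (1)·(7) = 4
  c_3 = (-2)·(25) + (4)·(7) + (0)·(2) + (0)·(-5) + (2)·(-1) + (1)·(2) + (0)·(11) + (4)·(7) = 6
  c_4 = (1)·(25) + (-2)·(7) + (0)·(2) + (1)·(-5) + (0)·(-1) + (-2)·(2) + (0)·(11) + (0)·(7) = 2
  c_5 = (0)·(25) + (0)·(7) + (1)·(2) + (0)·(-5) + (0)·(-1) + (0)·(2) + (0)·(11) + (0)·(7) = 2
  c_6 = (-1)·(25) + (2)·(7) + (0)·(2) + (-1)·(-5) + (0)·(-1) + (0)·(2) + (1)·(11) + (0)·(7) = 5
  c_7 = (0)·(25) + (0)·(7) + (0)·(2) + (0)·(-5) + (0)·(-1) + (0)·(2) + (0)·(11) + (1)·(7) = 7
  c_8 = (0)·(25) + (1)·(7) + (0)·(2) + (0)·(-5) + (-1)·(-1) + (0)·(2) + (0)·(11) + (-1)·(7) = 1
p = 13; digits c_i = Σ_j d_{ij}·13^j, 0 ≤ d_{ij} < 13:
  c_1 = 2 = 2·13^0
  c_2 = 4 = 4·13^0
  c_3 = 6 = 6·13^0
  c_4 = 2 = 2·13^0
  c_5 = 2 = 2·13^0
  c_6 = 5 = 5·13^0
  c_7 = 7 = 7·13^0
  c_8 = 1 = 1·13^0
p-restricted factor λ_0 = (2, 4, 6, 2, 2, 5, 7, 1)

((2, 4, 6, 2, 2, 5, 7, 1),)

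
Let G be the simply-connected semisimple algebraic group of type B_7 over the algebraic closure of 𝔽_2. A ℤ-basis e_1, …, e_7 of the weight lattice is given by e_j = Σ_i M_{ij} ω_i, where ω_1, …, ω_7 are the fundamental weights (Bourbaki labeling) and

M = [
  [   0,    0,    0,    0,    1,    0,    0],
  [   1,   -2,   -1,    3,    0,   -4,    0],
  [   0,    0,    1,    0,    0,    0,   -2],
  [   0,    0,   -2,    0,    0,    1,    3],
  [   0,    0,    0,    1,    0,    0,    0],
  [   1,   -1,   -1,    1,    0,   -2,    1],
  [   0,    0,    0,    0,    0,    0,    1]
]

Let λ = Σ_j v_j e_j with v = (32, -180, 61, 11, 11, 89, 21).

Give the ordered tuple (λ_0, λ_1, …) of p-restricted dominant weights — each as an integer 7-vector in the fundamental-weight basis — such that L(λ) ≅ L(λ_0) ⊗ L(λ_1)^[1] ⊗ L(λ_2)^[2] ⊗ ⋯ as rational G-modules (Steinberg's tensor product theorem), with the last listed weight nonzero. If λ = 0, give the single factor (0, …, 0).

((1, 0, 1, 0, 1, 1, 1), (1, 0, 1, 1, 1, 0, 0), (0, 0, 0, 1, 0, 1, 1), (1, 1, 0, 1, 1, 0, 0), (0, 0, 1, 1, 0, 0, 1))

Compute c_i = Σ_j M_{ij} v_j with v = (32, -180, 61, 11, 11, 89, 21):
  c_1 = 0*32 + 0*-180 + 0*61 + 0*11 + 1*11 + 0*89 + 0*21 = 11
  c_2 = 1*32 + -2*-180 + -1*61 + 3*11 + 0*11 + -4*89 + 0*21 = 8
  c_3 = 0*32 + 0*-180 + 1*61 + 0*11 + 0*11 + 0*89 + -2*21 = 19
  c_4 = 0*32 + 0*-180 + -2*61 + 0*11 + 0*11 + 1*89 + 3*21 = 30
  c_5 = 0*32 + 0*-180 + 0*61 + 1*11 + 0*11 + 0*89 + 0*21 = 11
  c_6 = 1*32 + -1*-180 + -1*61 + 1*11 + 0*11 + -2*89 + 1*21 = 5
  c_7 = 0*32 + 0*-180 + 0*61 + 0*11 + 0*11 + 0*89 + 1*21 = 21
Expand coordinatewise in base 2:
  c_1 = 11 = 1·2^0 + 1·2^1 + 0·2^2 + 1·2^3
  c_2 = 8 = 0·2^0 + 0·2^1 + 0·2^2 + 1·2^3
  c_3 = 19 = 1·2^0 + 1·2^1 + 0·2^2 + 0·2^3 + 1·2^4
  c_4 = 30 = 0·2^0 + 1·2^1 + 1·2^2 + 1·2^3 + 1·2^4
  c_5 = 11 = 1·2^0 + 1·2^1 + 0·2^2 + 1·2^3
  c_6 = 5 = 1·2^0 + 0·2^1 + 1·2^2
  c_7 = 21 = 1·2^0 + 0·2^1 + 1·2^2 + 0·2^3 + 1·2^4
λ_0 = (1, 0, 1, 0, 1, 1, 1)
λ_1 = (1, 0, 1, 1, 1, 0, 0)
λ_2 = (0, 0, 0, 1, 0, 1, 1)
λ_3 = (1, 1, 0, 1, 1, 0, 0)
λ_4 = (0, 0, 1, 1, 0, 0, 1)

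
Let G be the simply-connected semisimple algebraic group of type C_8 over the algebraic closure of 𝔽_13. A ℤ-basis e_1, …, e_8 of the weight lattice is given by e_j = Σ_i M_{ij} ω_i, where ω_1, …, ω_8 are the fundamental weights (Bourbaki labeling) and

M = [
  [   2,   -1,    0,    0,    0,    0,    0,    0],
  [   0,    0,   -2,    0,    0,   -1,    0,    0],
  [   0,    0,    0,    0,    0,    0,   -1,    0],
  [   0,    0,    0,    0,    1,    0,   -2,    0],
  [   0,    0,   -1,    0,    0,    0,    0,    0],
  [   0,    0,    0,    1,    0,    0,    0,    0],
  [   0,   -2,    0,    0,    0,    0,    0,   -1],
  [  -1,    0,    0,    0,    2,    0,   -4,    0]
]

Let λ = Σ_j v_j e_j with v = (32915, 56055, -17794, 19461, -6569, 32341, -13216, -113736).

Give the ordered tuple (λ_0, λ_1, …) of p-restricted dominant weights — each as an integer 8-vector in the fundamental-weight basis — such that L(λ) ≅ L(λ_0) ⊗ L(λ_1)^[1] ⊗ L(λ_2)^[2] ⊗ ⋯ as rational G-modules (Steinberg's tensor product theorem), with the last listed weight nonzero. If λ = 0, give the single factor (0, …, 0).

Converting to the ω-basis (c_i = row i of M dotted with v = (32915, 56055, -17794, 19461, -6569, 32341, -13216, -113736)):
  c_1 = 2·32915 + (-1)·(56055) + (0)·(-17794) + 0·19461 + (0)·(-6569) + 0·32341 + (0)·(-13216) + (0)·(-113736) = 9775
  c_2 = 0·32915 + 0·56055 + (-2)·(-17794) + 0·19461 + (0)·(-6569) + (-1)·(32341) + (0)·(-13216) + (0)·(-113736) = 3247
  c_3 = 0·32915 + 0·56055 + (0)·(-17794) + 0·19461 + (0)·(-6569) + 0·32341 + (-1)·(-13216) + (0)·(-113736) = 13216
  c_4 = 0·32915 + 0·56055 + (0)·(-17794) + 0·19461 + (1)·(-6569) + 0·32341 + (-2)·(-13216) + (0)·(-113736) = 19863
  c_5 = 0·32915 + 0·56055 + (-1)·(-17794) + 0·19461 + (0)·(-6569) + 0·32341 + (0)·(-13216) + (0)·(-113736) = 17794
  c_6 = 0·32915 + 0·56055 + (0)·(-17794) + 1·19461 + (0)·(-6569) + 0·32341 + (0)·(-13216) + (0)·(-113736) = 19461
  c_7 = 0·32915 + (-2)·(56055) + (0)·(-17794) + 0·19461 + (0)·(-6569) + 0·32341 + (0)·(-13216) + (-1)·(-113736) = 1626
  c_8 = (-1)·(32915) + 0·56055 + (0)·(-17794) + 0·19461 + (2)·(-6569) + 0·32341 + (-4)·(-13216) + (0)·(-113736) = 6811
p = 13; digits c_i = Σ_j d_{ij}·13^j, 0 ≤ d_{ij} < 13:
  c_1 = 9775 = 12·13^0 + 10·13^1 + 5·13^2 + 4·13^3
  c_2 = 3247 = 10·13^0 + 2·13^1 + 6·13^2 + 1·13^3
  c_3 = 13216 = 8·13^0 + 2·13^1 + 0·13^2 + 6·13^3
  c_4 = 19863 = 12·13^0 + 6·13^1 + 0·13^2 + 9·13^3
  c_5 = 17794 = 10·13^0 + 3·13^1 + 1·13^2 + 8·13^3
  c_6 = 19461 = 0·13^0 + 2·13^1 + 11·13^2 + 8·13^3
  c_7 = 1626 = 1·13^0 + 8·13^1 + 9·13^2
  c_8 = 6811 = 12·13^0 + 3·13^1 + 1·13^2 + 3·13^3
Factor λ_0 = (12, 10, 8, 12, 10, 0, 1, 12)
Factor λ_1 = (10, 2, 2, 6, 3, 2, 8, 3)
Factor λ_2 = (5, 6, 0, 0, 1, 11, 9, 1)
Factor λ_3 = (4, 1, 6, 9, 8, 8, 0, 3)

((12, 10, 8, 12, 10, 0, 1, 12), (10, 2, 2, 6, 3, 2, 8, 3), (5, 6, 0, 0, 1, 11, 9, 1), (4, 1, 6, 9, 8, 8, 0, 3))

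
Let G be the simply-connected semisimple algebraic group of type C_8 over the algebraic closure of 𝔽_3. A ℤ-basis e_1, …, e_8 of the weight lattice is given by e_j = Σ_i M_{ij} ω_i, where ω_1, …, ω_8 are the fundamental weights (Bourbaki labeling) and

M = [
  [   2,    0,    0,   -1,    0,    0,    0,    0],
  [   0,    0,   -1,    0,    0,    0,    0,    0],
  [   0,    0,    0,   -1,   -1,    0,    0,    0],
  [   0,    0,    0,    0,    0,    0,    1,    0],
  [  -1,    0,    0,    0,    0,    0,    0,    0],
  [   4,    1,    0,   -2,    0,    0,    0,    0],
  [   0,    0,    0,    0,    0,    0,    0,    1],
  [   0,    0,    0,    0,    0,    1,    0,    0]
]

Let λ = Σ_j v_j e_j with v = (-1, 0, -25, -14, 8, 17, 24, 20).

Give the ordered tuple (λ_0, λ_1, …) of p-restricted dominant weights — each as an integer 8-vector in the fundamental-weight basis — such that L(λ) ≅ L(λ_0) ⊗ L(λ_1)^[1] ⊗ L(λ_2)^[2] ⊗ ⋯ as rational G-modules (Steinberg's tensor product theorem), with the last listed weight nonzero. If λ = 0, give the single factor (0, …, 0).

ω-coordinates c = M·v, v = (-1, 0, -25, -14, 8, 17, 24, 20):
  c_1 = (2)·(-1) + (0)·(0) + (0)·(-25) + (-1)·(-14) + (0)·(8) + (0)·(17) + (0)·(24) + (0)·(20) = 12
  c_2 = (0)·(-1) + (0)·(0) + (-1)·(-25) + (0)·(-14) + (0)·(8) + (0)·(17) + (0)·(24) + (0)·(20) = 25
  c_3 = (0)·(-1) + (0)·(0) + (0)·(-25) + (-1)·(-14) + (-1)·(8) + (0)·(17) + (0)·(24) + (0)·(20) = 6
  c_4 = (0)·(-1) + (0)·(0) + (0)·(-25) + (0)·(-14) + (0)·(8) + (0)·(17) + (1)·(24) + (0)·(20) = 24
  c_5 = (-1)·(-1) + (0)·(0) + (0)·(-25) + (0)·(-14) + (0)·(8) + (0)·(17) + (0)·(24) + (0)·(20) = 1
  c_6 = (4)·(-1) + (1)·(0) + (0)·(-25) + (-2)·(-14) + (0)·(8) + (0)·(17) + (0)·(24) + (0)·(20) = 24
  c_7 = (0)·(-1) + (0)·(0) + (0)·(-25) + (0)·(-14) + (0)·(8) + (0)·(17) + (0)·(24) + (1)·(20) = 20
  c_8 = (0)·(-1) + (0)·(0) + (0)·(-25) + (0)·(-14) + (0)·(8) + (1)·(17) + (0)·(24) + (0)·(20) = 17
Base-3 expansion of each c_i:
  c_1 = 12 = 0·3^0 + 1·3^1 + 1·3^2
  c_2 = 25 = 1·3^0 + 2·3^1 + 2·3^2
  c_3 = 6 = 0·3^0 + 2·3^1
  c_4 = 24 = 0·3^0 + 2·3^1 + 2·3^2
  c_5 = 1 = 1·3^0
  c_6 = 24 = 0·3^0 + 2·3^1 + 2·3^2
  c_7 = 20 = 2·3^0 + 0·3^1 + 2·3^2
  c_8 = 17 = 2·3^0 + 2·3^1 + 1·3^2
Factor λ_0 = (0, 1, 0, 0, 1, 0, 2, 2)
Factor λ_1 = (1, 2, 2, 2, 0, 2, 0, 2)
Factor λ_2 = (1, 2, 0, 2, 0, 2, 2, 1)

((0, 1, 0, 0, 1, 0, 2, 2), (1, 2, 2, 2, 0, 2, 0, 2), (1, 2, 0, 2, 0, 2, 2, 1))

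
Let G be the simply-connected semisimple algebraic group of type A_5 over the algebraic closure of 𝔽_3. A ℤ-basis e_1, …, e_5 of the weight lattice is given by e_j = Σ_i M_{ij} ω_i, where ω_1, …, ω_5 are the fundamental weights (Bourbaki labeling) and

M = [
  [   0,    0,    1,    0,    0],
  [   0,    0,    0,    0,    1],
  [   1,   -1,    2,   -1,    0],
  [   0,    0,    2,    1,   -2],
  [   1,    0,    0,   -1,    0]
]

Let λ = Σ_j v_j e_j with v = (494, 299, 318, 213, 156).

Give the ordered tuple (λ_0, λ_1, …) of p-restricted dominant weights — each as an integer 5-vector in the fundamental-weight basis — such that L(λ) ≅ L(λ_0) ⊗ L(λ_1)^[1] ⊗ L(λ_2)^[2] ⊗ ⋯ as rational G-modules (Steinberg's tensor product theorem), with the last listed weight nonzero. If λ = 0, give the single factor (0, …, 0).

ω-coordinates c = M·v, v = (494, 299, 318, 213, 156):
  c_1 = 0*494 + 0*299 + 1*318 + 0*213 + 0*156 = 318
  c_2 = 0*494 + 0*299 + 0*318 + 0*213 + 1*156 = 156
  c_3 = 1*494 + -1*299 + 2*318 + -1*213 + 0*156 = 618
  c_4 = 0*494 + 0*299 + 2*318 + 1*213 + -2*156 = 537
  c_5 = 1*494 + 0*299 + 0*318 + -1*213 + 0*156 = 281
Expand coordinatewise in base 3:
  c_1 = 318 = 0·3^0 + 1·3^1 + 2·3^2 + 2·3^3 + 0·3^4 + 1·3^5
  c_2 = 156 = 0·3^0 + 1·3^1 + 2·3^2 + 2·3^3 + 1·3^4
  c_3 = 618 = 0·3^0 + 2·3^1 + 2·3^2 + 1·3^3 + 1·3^4 + 2·3^5
  c_4 = 537 = 0·3^0 + 2·3^1 + 2·3^2 + 1·3^3 + 0·3^4 + 2·3^5
  c_5 = 281 = 2·3^0 + 0·3^1 + 1·3^2 + 1·3^3 + 0·3^4 + 1·3^5
λ_0 = (0, 0, 0, 0, 2)
λ_1 = (1, 1, 2, 2, 0)
λ_2 = (2, 2, 2, 2, 1)
λ_3 = (2, 2, 1, 1, 1)
λ_4 = (0, 1, 1, 0, 0)
λ_5 = (1, 0, 2, 2, 1)

((0, 0, 0, 0, 2), (1, 1, 2, 2, 0), (2, 2, 2, 2, 1), (2, 2, 1, 1, 1), (0, 1, 1, 0, 0), (1, 0, 2, 2, 1))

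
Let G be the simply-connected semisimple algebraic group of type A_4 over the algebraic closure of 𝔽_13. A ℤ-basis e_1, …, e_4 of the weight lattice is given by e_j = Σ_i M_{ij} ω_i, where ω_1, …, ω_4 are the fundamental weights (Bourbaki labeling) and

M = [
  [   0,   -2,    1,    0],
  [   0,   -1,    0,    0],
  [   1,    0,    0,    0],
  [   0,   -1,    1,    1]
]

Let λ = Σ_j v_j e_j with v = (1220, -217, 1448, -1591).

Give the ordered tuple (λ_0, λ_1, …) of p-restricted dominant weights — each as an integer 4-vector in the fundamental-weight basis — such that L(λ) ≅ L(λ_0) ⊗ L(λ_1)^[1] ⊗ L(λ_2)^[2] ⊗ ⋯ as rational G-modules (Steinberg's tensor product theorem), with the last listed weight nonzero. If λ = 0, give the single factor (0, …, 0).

Change of basis e → ω: c = M·v where v = (1220, -217, 1448, -1591):
  c_1 = 0*1220 + -2*-217 + 1*1448 + 0*-1591 = 1882
  c_2 = 0*1220 + -1*-217 + 0*1448 + 0*-1591 = 217
  c_3 = 1*1220 + 0*-217 + 0*1448 + 0*-1591 = 1220
  c_4 = 0*1220 + -1*-217 + 1*1448 + 1*-1591 = 74
Expand coordinatewise in base 13:
  c_1 = 1882 = 10·13^0 + 1·13^1 + 11·13^2
  c_2 = 217 = 9·13^0 + 3·13^1 + 1·13^2
  c_3 = 1220 = 11·13^0 + 2·13^1 + 7·13^2
  c_4 = 74 = 9·13^0 + 5·13^1
λ_0 = (10, 9, 11, 9)
λ_1 = (1, 3, 2, 5)
λ_2 = (11, 1, 7, 0)

((10, 9, 11, 9), (1, 3, 2, 5), (11, 1, 7, 0))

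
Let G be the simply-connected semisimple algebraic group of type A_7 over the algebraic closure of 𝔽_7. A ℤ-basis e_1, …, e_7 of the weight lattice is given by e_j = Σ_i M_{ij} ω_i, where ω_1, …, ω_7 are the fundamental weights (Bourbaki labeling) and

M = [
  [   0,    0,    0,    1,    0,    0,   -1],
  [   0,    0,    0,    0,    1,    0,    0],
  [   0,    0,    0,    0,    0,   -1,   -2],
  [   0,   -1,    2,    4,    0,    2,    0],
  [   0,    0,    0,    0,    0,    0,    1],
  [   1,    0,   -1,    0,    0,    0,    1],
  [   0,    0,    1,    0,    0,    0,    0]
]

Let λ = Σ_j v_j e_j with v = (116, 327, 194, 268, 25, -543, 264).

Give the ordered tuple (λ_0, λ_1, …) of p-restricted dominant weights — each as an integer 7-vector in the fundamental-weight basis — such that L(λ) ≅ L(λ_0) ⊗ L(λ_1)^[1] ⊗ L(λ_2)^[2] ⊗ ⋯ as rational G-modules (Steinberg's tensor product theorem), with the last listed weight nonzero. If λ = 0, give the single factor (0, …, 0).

((4, 4, 1, 5, 5, 4, 5), (0, 3, 2, 6, 2, 5, 6), (0, 0, 0, 0, 5, 3, 3))

Change of basis e → ω: c = M·v where v = (116, 327, 194, 268, 25, -543, 264):
  c_1 = (0)·(116) + (0)·(327) + (0)·(194) + (1)·(268) + (0)·(25) + (0)·(-543) + (-1)·(264) = 4
  c_2 = (0)·(116) + (0)·(327) + (0)·(194) + (0)·(268) + (1)·(25) + (0)·(-543) + (0)·(264) = 25
  c_3 = (0)·(116) + (0)·(327) + (0)·(194) + (0)·(268) + (0)·(25) + (-1)·(-543) + (-2)·(264) = 15
  c_4 = (0)·(116) + (-1)·(327) + (2)·(194) + (4)·(268) + (0)·(25) + (2)·(-543) + (0)·(264) = 47
  c_5 = (0)·(116) + (0)·(327) + (0)·(194) + (0)·(268) + (0)·(25) + (0)·(-543) + (1)·(264) = 264
  c_6 = (1)·(116) + (0)·(327) + (-1)·(194) + (0)·(268) + (0)·(25) + (0)·(-543) + (1)·(264) = 186
  c_7 = (0)·(116) + (0)·(327) + (1)·(194) + (0)·(268) + (0)·(25) + (0)·(-543) + (0)·(264) = 194
Expand coordinatewise in base 7:
  c_1 = 4 = 4·7^0
  c_2 = 25 = 4·7^0 + 3·7^1
  c_3 = 15 = 1·7^0 + 2·7^1
  c_4 = 47 = 5·7^0 + 6·7^1
  c_5 = 264 = 5·7^0 + 2·7^1 + 5·7^2
  c_6 = 186 = 4·7^0 + 5·7^1 + 3·7^2
  c_7 = 194 = 5·7^0 + 6·7^1 + 3·7^2
p-restricted factor λ_0 = (4, 4, 1, 5, 5, 4, 5)
p-restricted factor λ_1 = (0, 3, 2, 6, 2, 5, 6)
p-restricted factor λ_2 = (0, 0, 0, 0, 5, 3, 3)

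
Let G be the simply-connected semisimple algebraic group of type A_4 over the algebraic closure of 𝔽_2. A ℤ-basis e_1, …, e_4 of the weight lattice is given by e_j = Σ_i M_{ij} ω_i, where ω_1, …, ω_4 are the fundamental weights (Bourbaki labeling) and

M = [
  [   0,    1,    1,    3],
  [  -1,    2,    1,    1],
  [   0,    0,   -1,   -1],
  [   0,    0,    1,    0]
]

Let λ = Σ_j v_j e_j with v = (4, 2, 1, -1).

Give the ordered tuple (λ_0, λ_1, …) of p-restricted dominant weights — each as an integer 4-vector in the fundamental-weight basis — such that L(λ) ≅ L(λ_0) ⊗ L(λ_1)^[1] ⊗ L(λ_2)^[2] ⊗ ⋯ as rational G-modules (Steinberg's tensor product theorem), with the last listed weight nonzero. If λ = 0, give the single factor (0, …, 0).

Compute c_i = Σ_j M_{ij} v_j with v = (4, 2, 1, -1):
  c_1 = 0·4 + 1·2 + 1·1 + (3)·(-1) = 0
  c_2 = (-1)·(4) + 2·2 + 1·1 + (1)·(-1) = 0
  c_3 = 0·4 + 0·2 + (-1)·(1) + (-1)·(-1) = 0
  c_4 = 0·4 + 0·2 + 1·1 + (0)·(-1) = 1
p = 2; digits c_i = Σ_j d_{ij}·2^j, 0 ≤ d_{ij} < 2:
  c_1 = 0
  c_2 = 0
  c_3 = 0
  c_4 = 1 = 1·2^0
p-restricted factor λ_0 = (0, 0, 0, 1)

((0, 0, 0, 1),)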